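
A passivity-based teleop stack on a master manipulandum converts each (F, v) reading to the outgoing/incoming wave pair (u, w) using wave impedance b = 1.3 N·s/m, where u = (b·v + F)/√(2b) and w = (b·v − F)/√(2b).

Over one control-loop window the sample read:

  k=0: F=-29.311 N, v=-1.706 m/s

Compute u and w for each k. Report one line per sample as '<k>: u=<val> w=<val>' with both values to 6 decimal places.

0: u=-19.553332 w=16.802489

k=0: b·v=1.3×(-1.706)=-2.217800; √(2b)=1.612452; u=(-2.217800+(-29.311))/1.612452=-19.553332, w=(-2.217800−(-29.311))/1.612452=16.802489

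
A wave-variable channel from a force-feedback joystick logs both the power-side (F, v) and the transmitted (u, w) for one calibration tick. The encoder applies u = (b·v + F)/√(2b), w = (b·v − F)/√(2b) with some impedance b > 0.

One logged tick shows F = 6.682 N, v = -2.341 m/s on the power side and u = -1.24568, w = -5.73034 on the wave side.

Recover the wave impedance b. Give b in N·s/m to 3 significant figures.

b = 4.44 N·s/m

u + w = -6.97602;  u + w = √(2b)·v, so √(2b) = -6.97602/(-2.341) = 2.97993.
b = (√(2b))²/2 = 8.87999/2 = 4.44000.
(Check via u − w = 2F/√(2b): u − w = 4.48466, 2F/√(2b) = 4.48467.)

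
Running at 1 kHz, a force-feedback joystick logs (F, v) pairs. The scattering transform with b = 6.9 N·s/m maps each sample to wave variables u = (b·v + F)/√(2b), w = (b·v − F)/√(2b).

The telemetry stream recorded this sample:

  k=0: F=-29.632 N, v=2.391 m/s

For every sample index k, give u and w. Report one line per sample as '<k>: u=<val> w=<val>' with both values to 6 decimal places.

0: u=-3.535581 w=12.417752

k=0: b·v=6.9×2.391=16.497900; √(2b)=3.714835; u=(16.497900+(-29.632))/3.714835=-3.535581, w=(16.497900−(-29.632))/3.714835=12.417752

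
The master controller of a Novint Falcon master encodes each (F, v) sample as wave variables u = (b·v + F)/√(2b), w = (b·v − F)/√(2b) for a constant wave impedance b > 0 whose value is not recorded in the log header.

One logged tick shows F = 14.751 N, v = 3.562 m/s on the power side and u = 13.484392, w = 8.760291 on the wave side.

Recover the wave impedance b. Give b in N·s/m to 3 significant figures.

b = 19.5 N·s/m

u + w = 22.244683;  u + w = √(2b)·v, so √(2b) = 22.244683/3.562 = 6.244998.
b = (√(2b))²/2 = 39.000000/2 = 19.500000.
(Check via u − w = 2F/√(2b): u − w = 4.724101, 2F/√(2b) = 4.724101.)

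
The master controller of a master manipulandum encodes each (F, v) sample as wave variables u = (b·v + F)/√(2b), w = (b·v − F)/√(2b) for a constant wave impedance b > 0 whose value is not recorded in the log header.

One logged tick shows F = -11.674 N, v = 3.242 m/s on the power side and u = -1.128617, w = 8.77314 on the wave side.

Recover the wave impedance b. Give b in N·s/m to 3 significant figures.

u + w = 7.644523;  u + w = √(2b)·v, so √(2b) = 7.644523/3.242 = 2.357965.
b = (√(2b))²/2 = 5.560000/2 = 2.780000.
(Check via u − w = 2F/√(2b): u − w = -9.901757, 2F/√(2b) = -9.901758.)

b = 2.78 N·s/m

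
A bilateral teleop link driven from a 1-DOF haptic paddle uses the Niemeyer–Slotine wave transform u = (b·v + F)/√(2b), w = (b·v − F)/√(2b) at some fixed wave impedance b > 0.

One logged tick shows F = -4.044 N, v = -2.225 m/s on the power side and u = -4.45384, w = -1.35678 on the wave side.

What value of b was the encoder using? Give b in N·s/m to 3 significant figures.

u + w = -5.81062;  u + w = √(2b)·v, so √(2b) = -5.81062/(-2.225) = 2.61151.
b = (√(2b))²/2 = 6.82001/2 = 3.41000.
(Check via u − w = 2F/√(2b): u − w = -3.09706, 2F/√(2b) = -3.09705.)

b = 3.41 N·s/m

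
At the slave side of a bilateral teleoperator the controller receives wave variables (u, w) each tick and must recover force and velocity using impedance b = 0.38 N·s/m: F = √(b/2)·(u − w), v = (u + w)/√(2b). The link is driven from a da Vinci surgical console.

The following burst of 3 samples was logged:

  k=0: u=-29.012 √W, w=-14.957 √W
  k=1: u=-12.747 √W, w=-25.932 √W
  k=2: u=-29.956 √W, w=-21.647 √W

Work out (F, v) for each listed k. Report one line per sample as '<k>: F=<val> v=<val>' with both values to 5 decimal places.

k=0: u−w=-14.05500, u+w=-43.96900; √(b/2)=0.43589, √(2b)=0.87178; F=0.43589×(-14.055)=-6.12643, v=-43.96900/0.87178=-50.43590
k=1: u−w=13.18500, u+w=-38.67900; √(b/2)=0.43589, √(2b)=0.87178; F=0.43589×13.185=5.74721, v=-38.67900/0.87178=-44.36786
k=2: u−w=-8.30900, u+w=-51.60300; √(b/2)=0.43589, √(2b)=0.87178; F=0.43589×(-8.309)=-3.62181, v=-51.60300/0.87178=-59.19270

0: F=-6.12643 v=-50.43590
1: F=5.74721 v=-44.36786
2: F=-3.62181 v=-59.19270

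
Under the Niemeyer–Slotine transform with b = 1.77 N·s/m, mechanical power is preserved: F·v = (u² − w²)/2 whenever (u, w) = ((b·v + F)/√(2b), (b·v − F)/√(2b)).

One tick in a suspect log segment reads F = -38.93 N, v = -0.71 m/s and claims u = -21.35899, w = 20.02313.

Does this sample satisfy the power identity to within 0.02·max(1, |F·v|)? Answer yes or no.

yes

F·v = (-38.93)×(-0.71) = 27.6403 W.
(u² − w²)/2 = (456.2065 − 400.9257)/2 = 27.6404 W.
|Δ| = 0.0001;  2% of max(1, |F·v|) = 0.5528.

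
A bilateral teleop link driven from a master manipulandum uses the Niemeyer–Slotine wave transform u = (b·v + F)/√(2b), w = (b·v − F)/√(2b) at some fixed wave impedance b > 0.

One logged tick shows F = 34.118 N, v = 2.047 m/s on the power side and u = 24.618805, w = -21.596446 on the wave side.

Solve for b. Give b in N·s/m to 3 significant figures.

b = 1.09 N·s/m

u + w = 3.022359;  u + w = √(2b)·v, so √(2b) = 3.022359/2.047 = 1.476482.
b = (√(2b))²/2 = 2.180000/2 = 1.090000.
(Check via u − w = 2F/√(2b): u − w = 46.215251, 2F/√(2b) = 46.215255.)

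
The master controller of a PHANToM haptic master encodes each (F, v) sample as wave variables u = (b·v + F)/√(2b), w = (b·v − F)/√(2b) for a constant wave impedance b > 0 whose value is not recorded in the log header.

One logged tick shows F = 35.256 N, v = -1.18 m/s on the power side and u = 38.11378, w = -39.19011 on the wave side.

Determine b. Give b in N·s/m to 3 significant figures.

b = 0.416 N·s/m

u + w = -1.0763;  u + w = √(2b)·v, so √(2b) = -1.0763/(-1.18) = 0.9121.
b = (√(2b))²/2 = 0.8320/2 = 0.4160.
(Check via u − w = 2F/√(2b): u − w = 77.3039, 2F/√(2b) = 77.3036.)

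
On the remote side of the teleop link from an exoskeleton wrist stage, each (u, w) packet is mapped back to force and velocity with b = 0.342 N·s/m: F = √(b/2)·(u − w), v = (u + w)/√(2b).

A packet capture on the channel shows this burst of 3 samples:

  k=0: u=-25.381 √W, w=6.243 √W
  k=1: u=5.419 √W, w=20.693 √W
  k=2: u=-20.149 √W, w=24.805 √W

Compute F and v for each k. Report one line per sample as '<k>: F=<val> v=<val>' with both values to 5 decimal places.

0: F=-13.07720 v=-23.14027
1: F=-6.31613 v=31.57273
2: F=-18.58944 v=5.62970

k=0: u−w=-31.62400, u+w=-19.13800; √(b/2)=0.41352, √(2b)=0.82704; F=0.41352×(-31.624)=-13.07720, v=-19.13800/0.82704=-23.14027
k=1: u−w=-15.27400, u+w=26.11200; √(b/2)=0.41352, √(2b)=0.82704; F=0.41352×(-15.274)=-6.31613, v=26.11200/0.82704=31.57273
k=2: u−w=-44.95400, u+w=4.65600; √(b/2)=0.41352, √(2b)=0.82704; F=0.41352×(-44.954)=-18.58944, v=4.65600/0.82704=5.62970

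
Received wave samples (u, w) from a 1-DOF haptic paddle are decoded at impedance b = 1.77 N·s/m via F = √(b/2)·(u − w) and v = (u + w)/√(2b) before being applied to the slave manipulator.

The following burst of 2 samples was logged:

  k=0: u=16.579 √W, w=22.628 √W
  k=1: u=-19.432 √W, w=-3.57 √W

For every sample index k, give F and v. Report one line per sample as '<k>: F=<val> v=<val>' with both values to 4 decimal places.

k=0: u−w=-6.0490, u+w=39.2070; √(b/2)=0.9407, √(2b)=1.8815; F=0.9407×(-6.049)=-5.6906, v=39.2070/1.8815=20.8383
k=1: u−w=-15.8620, u+w=-23.0020; √(b/2)=0.9407, √(2b)=1.8815; F=0.9407×(-15.862)=-14.9221, v=-23.0020/1.8815=-12.2254

0: F=-5.6906 v=20.8383
1: F=-14.9221 v=-12.2254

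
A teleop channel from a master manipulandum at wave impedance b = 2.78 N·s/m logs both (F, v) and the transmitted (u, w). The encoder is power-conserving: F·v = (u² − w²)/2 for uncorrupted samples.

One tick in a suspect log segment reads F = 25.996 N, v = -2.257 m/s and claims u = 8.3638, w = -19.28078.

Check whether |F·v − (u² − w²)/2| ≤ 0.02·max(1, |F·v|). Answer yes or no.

no

F·v = 25.996×(-2.257) = -58.67297 W.
(u² − w²)/2 = (69.95315 − 371.74848)/2 = -150.89766 W.
|Δ| = 92.22469;  2% of max(1, |F·v|) = 1.17346.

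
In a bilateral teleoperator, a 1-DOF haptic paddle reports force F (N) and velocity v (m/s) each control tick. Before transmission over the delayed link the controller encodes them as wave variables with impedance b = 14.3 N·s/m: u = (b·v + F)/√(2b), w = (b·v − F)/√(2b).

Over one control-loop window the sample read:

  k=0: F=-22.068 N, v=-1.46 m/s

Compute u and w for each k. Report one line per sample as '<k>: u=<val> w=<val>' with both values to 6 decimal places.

k=0: b·v=14.3×(-1.46)=-20.878000; √(2b)=5.347897; u=(-20.878000+(-22.068))/5.347897=-8.030447, w=(-20.878000−(-22.068))/5.347897=0.222517

0: u=-8.030447 w=0.222517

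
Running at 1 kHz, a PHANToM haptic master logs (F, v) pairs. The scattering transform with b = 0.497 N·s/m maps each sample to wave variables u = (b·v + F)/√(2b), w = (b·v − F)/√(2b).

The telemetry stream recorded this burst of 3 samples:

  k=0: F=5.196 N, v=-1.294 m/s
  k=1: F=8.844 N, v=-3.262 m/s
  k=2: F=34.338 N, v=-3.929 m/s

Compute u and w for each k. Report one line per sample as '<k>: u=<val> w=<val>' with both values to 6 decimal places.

0: u=4.566602 w=-5.856715
1: u=7.244552 w=-10.496752
2: u=32.482882 w=-36.400078

k=0: b·v=0.497×(-1.294)=-0.643118; √(2b)=0.996995; u=(-0.643118+5.196)/0.996995=4.566602, w=(-0.643118−5.196)/0.996995=-5.856715
k=1: b·v=0.497×(-3.262)=-1.621214; √(2b)=0.996995; u=(-1.621214+8.844)/0.996995=7.244552, w=(-1.621214−8.844)/0.996995=-10.496752
k=2: b·v=0.497×(-3.929)=-1.952713; √(2b)=0.996995; u=(-1.952713+34.338)/0.996995=32.482882, w=(-1.952713−34.338)/0.996995=-36.400078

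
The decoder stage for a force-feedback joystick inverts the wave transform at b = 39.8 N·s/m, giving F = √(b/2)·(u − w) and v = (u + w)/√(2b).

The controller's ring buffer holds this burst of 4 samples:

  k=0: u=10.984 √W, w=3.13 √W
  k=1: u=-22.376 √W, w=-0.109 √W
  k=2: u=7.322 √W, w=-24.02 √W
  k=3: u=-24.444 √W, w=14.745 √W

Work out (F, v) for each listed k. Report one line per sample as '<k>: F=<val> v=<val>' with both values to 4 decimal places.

0: F=35.0362 v=1.5820
1: F=-99.3318 v=-2.5202
2: F=139.8148 v=-1.8716
3: F=-174.8198 v=-1.0871

k=0: u−w=7.8540, u+w=14.1140; √(b/2)=4.4609, √(2b)=8.9219; F=4.4609×7.854=35.0362, v=14.1140/8.9219=1.5820
k=1: u−w=-22.2670, u+w=-22.4850; √(b/2)=4.4609, √(2b)=8.9219; F=4.4609×(-22.267)=-99.3318, v=-22.4850/8.9219=-2.5202
k=2: u−w=31.3420, u+w=-16.6980; √(b/2)=4.4609, √(2b)=8.9219; F=4.4609×31.342=139.8148, v=-16.6980/8.9219=-1.8716
k=3: u−w=-39.1890, u+w=-9.6990; √(b/2)=4.4609, √(2b)=8.9219; F=4.4609×(-39.189)=-174.8198, v=-9.6990/8.9219=-1.0871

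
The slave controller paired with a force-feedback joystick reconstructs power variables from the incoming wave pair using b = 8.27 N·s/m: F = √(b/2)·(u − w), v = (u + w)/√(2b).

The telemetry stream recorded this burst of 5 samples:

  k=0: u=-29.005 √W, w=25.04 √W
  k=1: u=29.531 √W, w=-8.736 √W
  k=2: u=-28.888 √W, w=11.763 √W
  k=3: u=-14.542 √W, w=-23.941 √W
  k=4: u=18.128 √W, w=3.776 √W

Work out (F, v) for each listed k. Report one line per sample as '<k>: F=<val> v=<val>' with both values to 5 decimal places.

0: F=-109.89888 v=-0.97493
1: F=77.81479 v=5.11318
2: F=-82.66259 v=-4.21078
3: F=19.11258 v=-9.46240
4: F=29.18436 v=5.38587

k=0: u−w=-54.04500, u+w=-3.96500; √(b/2)=2.03347, √(2b)=4.06694; F=2.03347×(-54.045)=-109.89888, v=-3.96500/4.06694=-0.97493
k=1: u−w=38.26700, u+w=20.79500; √(b/2)=2.03347, √(2b)=4.06694; F=2.03347×38.267=77.81479, v=20.79500/4.06694=5.11318
k=2: u−w=-40.65100, u+w=-17.12500; √(b/2)=2.03347, √(2b)=4.06694; F=2.03347×(-40.651)=-82.66259, v=-17.12500/4.06694=-4.21078
k=3: u−w=9.39900, u+w=-38.48300; √(b/2)=2.03347, √(2b)=4.06694; F=2.03347×9.399=19.11258, v=-38.48300/4.06694=-9.46240
k=4: u−w=14.35200, u+w=21.90400; √(b/2)=2.03347, √(2b)=4.06694; F=2.03347×14.352=29.18436, v=21.90400/4.06694=5.38587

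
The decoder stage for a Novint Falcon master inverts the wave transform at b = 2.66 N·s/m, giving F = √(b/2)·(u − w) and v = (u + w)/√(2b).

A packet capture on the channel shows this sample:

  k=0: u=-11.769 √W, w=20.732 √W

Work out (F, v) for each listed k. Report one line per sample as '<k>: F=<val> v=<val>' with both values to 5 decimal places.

0: F=-37.48198 v=3.88595

k=0: u−w=-32.50100, u+w=8.96300; √(b/2)=1.15326, √(2b)=2.30651; F=1.15326×(-32.501)=-37.48198, v=8.96300/2.30651=3.88595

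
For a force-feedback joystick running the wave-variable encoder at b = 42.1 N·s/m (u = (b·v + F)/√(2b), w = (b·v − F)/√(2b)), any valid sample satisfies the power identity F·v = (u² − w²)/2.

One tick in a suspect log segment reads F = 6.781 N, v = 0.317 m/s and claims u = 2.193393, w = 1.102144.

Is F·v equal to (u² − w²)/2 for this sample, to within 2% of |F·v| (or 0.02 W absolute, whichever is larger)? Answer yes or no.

no

F·v = 6.781×0.317 = 2.149577 W.
(u² − w²)/2 = (4.810973 − 1.214721)/2 = 1.798126 W.
|Δ| = 0.351451;  2% of max(1, |F·v|) = 0.042992.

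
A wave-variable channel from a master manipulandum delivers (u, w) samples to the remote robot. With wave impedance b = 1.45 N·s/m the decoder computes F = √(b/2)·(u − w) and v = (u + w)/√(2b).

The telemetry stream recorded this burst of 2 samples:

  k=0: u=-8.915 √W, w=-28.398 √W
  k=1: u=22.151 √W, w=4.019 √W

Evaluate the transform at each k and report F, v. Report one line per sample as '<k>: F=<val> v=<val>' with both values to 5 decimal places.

0: F=16.58918 v=-21.91095
1: F=15.43884 v=15.36755

k=0: u−w=19.48300, u+w=-37.31300; √(b/2)=0.85147, √(2b)=1.70294; F=0.85147×19.483=16.58918, v=-37.31300/1.70294=-21.91095
k=1: u−w=18.13200, u+w=26.17000; √(b/2)=0.85147, √(2b)=1.70294; F=0.85147×18.132=15.43884, v=26.17000/1.70294=15.36755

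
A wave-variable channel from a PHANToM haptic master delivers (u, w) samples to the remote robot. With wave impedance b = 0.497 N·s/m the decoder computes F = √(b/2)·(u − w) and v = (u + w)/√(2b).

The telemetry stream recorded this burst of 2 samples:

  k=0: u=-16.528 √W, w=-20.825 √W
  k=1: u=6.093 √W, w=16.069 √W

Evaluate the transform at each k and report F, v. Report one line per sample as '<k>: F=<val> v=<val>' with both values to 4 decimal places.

k=0: u−w=4.2970, u+w=-37.3530; √(b/2)=0.4985, √(2b)=0.9970; F=0.4985×4.297=2.1420, v=-37.3530/0.9970=-37.4656
k=1: u−w=-9.9760, u+w=22.1620; √(b/2)=0.4985, √(2b)=0.9970; F=0.4985×(-9.976)=-4.9730, v=22.1620/0.9970=22.2288

0: F=2.1420 v=-37.4656
1: F=-4.9730 v=22.2288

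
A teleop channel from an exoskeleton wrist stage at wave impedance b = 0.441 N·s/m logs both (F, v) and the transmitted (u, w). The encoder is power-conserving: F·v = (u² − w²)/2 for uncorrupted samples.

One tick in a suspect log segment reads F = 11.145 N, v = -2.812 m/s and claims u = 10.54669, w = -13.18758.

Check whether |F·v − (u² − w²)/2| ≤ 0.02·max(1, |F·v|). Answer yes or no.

F·v = 11.145×(-2.812) = -31.33974 W.
(u² − w²)/2 = (111.23267 − 173.91227)/2 = -31.33980 W.
|Δ| = 0.00006;  2% of max(1, |F·v|) = 0.62679.

yes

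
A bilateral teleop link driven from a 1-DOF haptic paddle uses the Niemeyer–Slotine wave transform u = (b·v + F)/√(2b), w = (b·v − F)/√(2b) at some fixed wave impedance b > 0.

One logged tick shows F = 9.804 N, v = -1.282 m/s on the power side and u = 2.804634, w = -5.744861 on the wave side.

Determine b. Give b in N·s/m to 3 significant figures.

b = 2.63 N·s/m

u + w = -2.940227;  u + w = √(2b)·v, so √(2b) = -2.940227/(-1.282) = 2.293469.
b = (√(2b))²/2 = 5.259999/2 = 2.630000.
(Check via u − w = 2F/√(2b): u − w = 8.549495, 2F/√(2b) = 8.549495.)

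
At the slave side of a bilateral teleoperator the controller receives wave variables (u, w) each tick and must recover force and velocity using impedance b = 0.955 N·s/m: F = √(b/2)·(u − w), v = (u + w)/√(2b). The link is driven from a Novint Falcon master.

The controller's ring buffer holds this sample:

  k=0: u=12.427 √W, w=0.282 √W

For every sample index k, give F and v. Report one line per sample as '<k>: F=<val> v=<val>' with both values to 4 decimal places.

k=0: u−w=12.1450, u+w=12.7090; √(b/2)=0.6910, √(2b)=1.3820; F=0.6910×12.145=8.3924, v=12.7090/1.3820=9.1959

0: F=8.3924 v=9.1959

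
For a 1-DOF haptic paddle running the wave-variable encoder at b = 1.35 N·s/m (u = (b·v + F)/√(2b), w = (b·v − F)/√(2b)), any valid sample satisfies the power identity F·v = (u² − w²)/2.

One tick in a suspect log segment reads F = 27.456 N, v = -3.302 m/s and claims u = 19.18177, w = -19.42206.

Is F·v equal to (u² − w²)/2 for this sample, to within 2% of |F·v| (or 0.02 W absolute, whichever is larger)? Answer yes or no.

F·v = 27.456×(-3.302) = -90.65971 W.
(u² − w²)/2 = (367.94030 − 377.21641)/2 = -4.63806 W.
|Δ| = 86.02165;  2% of max(1, |F·v|) = 1.81319.

no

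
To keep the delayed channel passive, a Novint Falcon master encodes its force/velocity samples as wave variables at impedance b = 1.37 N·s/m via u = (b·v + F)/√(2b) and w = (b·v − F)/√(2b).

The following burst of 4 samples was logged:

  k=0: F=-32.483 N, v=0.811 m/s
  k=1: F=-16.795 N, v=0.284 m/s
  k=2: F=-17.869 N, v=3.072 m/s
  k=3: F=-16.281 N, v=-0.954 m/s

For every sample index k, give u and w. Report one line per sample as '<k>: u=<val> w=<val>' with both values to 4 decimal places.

k=0: b·v=1.37×0.811=1.1111; √(2b)=1.6553; u=(1.1111+(-32.483))/1.6553=-18.9525, w=(1.1111−(-32.483))/1.6553=20.2949
k=1: b·v=1.37×0.284=0.3891; √(2b)=1.6553; u=(0.3891+(-16.795))/1.6553=-9.9112, w=(0.3891−(-16.795))/1.6553=10.3813
k=2: b·v=1.37×3.072=4.2086; √(2b)=1.6553; u=(4.2086+(-17.869))/1.6553=-8.2525, w=(4.2086−(-17.869))/1.6553=13.3376
k=3: b·v=1.37×(-0.954)=-1.3070; √(2b)=1.6553; u=(-1.3070+(-16.281))/1.6553=-10.6253, w=(-1.3070−(-16.281))/1.6553=9.0461

0: u=-18.9525 w=20.2949
1: u=-9.9112 w=10.3813
2: u=-8.2525 w=13.3376
3: u=-10.6253 w=9.0461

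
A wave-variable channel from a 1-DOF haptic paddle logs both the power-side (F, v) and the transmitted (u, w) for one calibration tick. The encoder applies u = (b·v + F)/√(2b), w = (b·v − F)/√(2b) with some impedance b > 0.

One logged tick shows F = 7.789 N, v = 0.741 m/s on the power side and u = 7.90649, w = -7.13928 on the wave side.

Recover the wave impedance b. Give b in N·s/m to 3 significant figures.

u + w = 0.76721;  u + w = √(2b)·v, so √(2b) = 0.76721/0.741 = 1.03537.
b = (√(2b))²/2 = 1.07199/2 = 0.53600.
(Check via u − w = 2F/√(2b): u − w = 15.04577, 2F/√(2b) = 15.04581.)

b = 0.536 N·s/m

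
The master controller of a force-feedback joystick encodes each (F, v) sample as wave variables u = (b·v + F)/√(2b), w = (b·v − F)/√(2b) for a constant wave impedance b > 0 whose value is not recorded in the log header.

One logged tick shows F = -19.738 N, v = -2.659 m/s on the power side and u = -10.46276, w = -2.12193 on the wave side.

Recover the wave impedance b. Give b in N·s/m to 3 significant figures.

b = 11.2 N·s/m

u + w = -12.58469;  u + w = √(2b)·v, so √(2b) = -12.58469/(-2.659) = 4.73287.
b = (√(2b))²/2 = 22.40002/2 = 11.20001.
(Check via u − w = 2F/√(2b): u − w = -8.34083, 2F/√(2b) = -8.34082.)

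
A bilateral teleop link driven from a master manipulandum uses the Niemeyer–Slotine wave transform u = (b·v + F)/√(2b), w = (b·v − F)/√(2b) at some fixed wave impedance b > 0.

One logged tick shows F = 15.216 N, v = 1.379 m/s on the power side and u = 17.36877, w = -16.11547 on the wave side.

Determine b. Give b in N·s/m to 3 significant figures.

b = 0.413 N·s/m

u + w = 1.2533;  u + w = √(2b)·v, so √(2b) = 1.2533/1.379 = 0.9088.
b = (√(2b))²/2 = 0.8260/2 = 0.4130.
(Check via u − w = 2F/√(2b): u − w = 33.4842, 2F/√(2b) = 33.4842.)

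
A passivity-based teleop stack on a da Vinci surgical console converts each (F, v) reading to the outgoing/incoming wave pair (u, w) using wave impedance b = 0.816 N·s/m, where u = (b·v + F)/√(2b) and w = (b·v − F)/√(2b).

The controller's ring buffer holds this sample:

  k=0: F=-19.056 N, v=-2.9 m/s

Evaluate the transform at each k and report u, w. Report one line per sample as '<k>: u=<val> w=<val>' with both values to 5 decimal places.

0: u=-16.76903 w=13.06429

k=0: b·v=0.816×(-2.9)=-2.36640; √(2b)=1.27750; u=(-2.36640+(-19.056))/1.27750=-16.76903, w=(-2.36640−(-19.056))/1.27750=13.06429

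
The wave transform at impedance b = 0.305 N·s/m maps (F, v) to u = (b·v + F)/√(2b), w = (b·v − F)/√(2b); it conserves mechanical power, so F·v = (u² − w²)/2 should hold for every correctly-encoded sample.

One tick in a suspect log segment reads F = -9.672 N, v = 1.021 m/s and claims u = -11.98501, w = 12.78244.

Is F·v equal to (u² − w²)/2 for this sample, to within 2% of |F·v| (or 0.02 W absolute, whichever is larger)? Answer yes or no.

F·v = (-9.672)×1.021 = -9.8751 W.
(u² − w²)/2 = (143.6405 − 163.3908)/2 = -9.8752 W.
|Δ| = 0.0000;  2% of max(1, |F·v|) = 0.1975.

yes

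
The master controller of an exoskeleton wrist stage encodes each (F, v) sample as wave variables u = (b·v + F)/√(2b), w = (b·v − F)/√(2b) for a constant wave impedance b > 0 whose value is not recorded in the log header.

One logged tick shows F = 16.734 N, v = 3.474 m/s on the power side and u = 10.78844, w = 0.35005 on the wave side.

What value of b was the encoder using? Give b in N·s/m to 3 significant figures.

u + w = 11.13849;  u + w = √(2b)·v, so √(2b) = 11.13849/3.474 = 3.20624.
b = (√(2b))²/2 = 10.28000/2 = 5.14000.
(Check via u − w = 2F/√(2b): u − w = 10.43839, 2F/√(2b) = 10.43838.)

b = 5.14 N·s/m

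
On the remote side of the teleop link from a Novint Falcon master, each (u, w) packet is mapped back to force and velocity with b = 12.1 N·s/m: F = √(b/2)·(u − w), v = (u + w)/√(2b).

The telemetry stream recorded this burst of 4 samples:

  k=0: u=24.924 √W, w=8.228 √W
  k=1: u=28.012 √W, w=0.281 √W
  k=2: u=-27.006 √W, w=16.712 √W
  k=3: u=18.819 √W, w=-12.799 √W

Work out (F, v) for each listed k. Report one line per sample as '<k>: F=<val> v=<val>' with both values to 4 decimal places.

k=0: u−w=16.6960, u+w=33.1520; √(b/2)=2.4597, √(2b)=4.9193; F=2.4597×16.696=41.0667, v=33.1520/4.9193=6.7391
k=1: u−w=27.7310, u+w=28.2930; √(b/2)=2.4597, √(2b)=4.9193; F=2.4597×27.731=68.2092, v=28.2930/4.9193=5.7514
k=2: u−w=-43.7180, u+w=-10.2940; √(b/2)=2.4597, √(2b)=4.9193; F=2.4597×(-43.718)=-107.5321, v=-10.2940/4.9193=-2.0926
k=3: u−w=31.6180, u+w=6.0200; √(b/2)=2.4597, √(2b)=4.9193; F=2.4597×31.618=77.7700, v=6.0200/4.9193=1.2237

0: F=41.0667 v=6.7391
1: F=68.2092 v=5.7514
2: F=-107.5321 v=-2.0926
3: F=77.7700 v=1.2237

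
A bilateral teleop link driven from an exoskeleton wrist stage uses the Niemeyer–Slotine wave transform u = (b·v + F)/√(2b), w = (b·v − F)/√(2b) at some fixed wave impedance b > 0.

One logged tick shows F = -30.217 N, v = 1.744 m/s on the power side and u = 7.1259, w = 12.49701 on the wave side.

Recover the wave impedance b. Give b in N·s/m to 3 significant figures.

b = 63.3 N·s/m

u + w = 19.62291;  u + w = √(2b)·v, so √(2b) = 19.62291/1.744 = 11.25167.
b = (√(2b))²/2 = 126.60005/2 = 63.30002.
(Check via u − w = 2F/√(2b): u − w = -5.37111, 2F/√(2b) = -5.37111.)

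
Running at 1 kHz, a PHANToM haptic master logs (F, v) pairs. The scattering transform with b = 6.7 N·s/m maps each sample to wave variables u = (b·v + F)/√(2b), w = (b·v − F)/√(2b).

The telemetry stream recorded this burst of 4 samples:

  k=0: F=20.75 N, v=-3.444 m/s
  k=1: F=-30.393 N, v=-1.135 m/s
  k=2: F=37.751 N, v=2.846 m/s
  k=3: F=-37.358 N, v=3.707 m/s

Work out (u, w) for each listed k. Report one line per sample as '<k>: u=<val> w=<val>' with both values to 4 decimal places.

k=0: b·v=6.7×(-3.444)=-23.0748; √(2b)=3.6606; u=(-23.0748+20.75)/3.6606=-0.6351, w=(-23.0748−20.75)/3.6606=-11.9720
k=1: b·v=6.7×(-1.135)=-7.6045; √(2b)=3.6606; u=(-7.6045+(-30.393))/3.6606=-10.3801, w=(-7.6045−(-30.393))/3.6606=6.2253
k=2: b·v=6.7×2.846=19.0682; √(2b)=3.6606; u=(19.0682+37.751)/3.6606=15.5218, w=(19.0682−37.751)/3.6606=-5.1038
k=3: b·v=6.7×3.707=24.8369; √(2b)=3.6606; u=(24.8369+(-37.358))/3.6606=-3.4205, w=(24.8369−(-37.358))/3.6606=16.9904

0: u=-0.6351 w=-11.9720
1: u=-10.3801 w=6.2253
2: u=15.5218 w=-5.1038
3: u=-3.4205 w=16.9904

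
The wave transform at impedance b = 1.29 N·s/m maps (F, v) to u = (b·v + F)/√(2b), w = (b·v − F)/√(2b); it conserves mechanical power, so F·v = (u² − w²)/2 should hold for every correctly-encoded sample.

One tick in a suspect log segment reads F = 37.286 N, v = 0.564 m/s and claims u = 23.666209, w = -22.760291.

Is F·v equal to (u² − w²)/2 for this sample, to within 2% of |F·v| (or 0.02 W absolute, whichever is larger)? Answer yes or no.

yes

F·v = 37.286×0.564 = 21.029304 W.
(u² − w²)/2 = (560.089448 − 518.030846)/2 = 21.029301 W.
|Δ| = 0.000003;  2% of max(1, |F·v|) = 0.420586.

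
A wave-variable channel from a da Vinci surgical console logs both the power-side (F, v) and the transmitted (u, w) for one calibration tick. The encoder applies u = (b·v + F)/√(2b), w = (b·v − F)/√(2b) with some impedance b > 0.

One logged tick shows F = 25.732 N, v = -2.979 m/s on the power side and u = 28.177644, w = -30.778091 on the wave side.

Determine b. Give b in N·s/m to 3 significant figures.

u + w = -2.600447;  u + w = √(2b)·v, so √(2b) = -2.600447/(-2.979) = 0.872926.
b = (√(2b))²/2 = 0.762000/2 = 0.381000.
(Check via u − w = 2F/√(2b): u − w = 58.955735, 2F/√(2b) = 58.955732.)

b = 0.381 N·s/m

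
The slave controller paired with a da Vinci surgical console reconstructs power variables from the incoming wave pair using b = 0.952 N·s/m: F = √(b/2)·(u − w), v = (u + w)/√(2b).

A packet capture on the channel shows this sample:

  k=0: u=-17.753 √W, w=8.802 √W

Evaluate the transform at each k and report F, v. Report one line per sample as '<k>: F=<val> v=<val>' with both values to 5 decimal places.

k=0: u−w=-26.55500, u+w=-8.95100; √(b/2)=0.68993, √(2b)=1.37986; F=0.68993×(-26.555)=-18.32103, v=-8.95100/1.37986=-6.48691

0: F=-18.32103 v=-6.48691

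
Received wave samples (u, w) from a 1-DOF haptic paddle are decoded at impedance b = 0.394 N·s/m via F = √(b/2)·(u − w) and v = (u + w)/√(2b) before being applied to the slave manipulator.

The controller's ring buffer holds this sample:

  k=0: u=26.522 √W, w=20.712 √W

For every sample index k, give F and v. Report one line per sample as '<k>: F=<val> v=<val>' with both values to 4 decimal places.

k=0: u−w=5.8100, u+w=47.2340; √(b/2)=0.4438, √(2b)=0.8877; F=0.4438×5.81=2.5788, v=47.2340/0.8877=53.2098

0: F=2.5788 v=53.2098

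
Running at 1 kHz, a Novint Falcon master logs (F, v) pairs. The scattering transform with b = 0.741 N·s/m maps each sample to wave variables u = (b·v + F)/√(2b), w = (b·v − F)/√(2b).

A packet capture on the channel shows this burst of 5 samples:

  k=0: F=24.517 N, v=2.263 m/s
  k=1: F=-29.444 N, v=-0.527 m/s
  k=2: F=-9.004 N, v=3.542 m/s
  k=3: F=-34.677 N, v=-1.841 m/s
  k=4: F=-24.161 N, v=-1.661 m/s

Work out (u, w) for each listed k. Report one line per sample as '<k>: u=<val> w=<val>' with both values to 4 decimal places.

k=0: b·v=0.741×2.263=1.6769; √(2b)=1.2174; u=(1.6769+24.517)/1.2174=21.5167, w=(1.6769−24.517)/1.2174=-18.7618
k=1: b·v=0.741×(-0.527)=-0.3905; √(2b)=1.2174; u=(-0.3905+(-29.444))/1.2174=-24.5073, w=(-0.3905−(-29.444))/1.2174=23.8657
k=2: b·v=0.741×3.542=2.6246; √(2b)=1.2174; u=(2.6246+(-9.004))/1.2174=-5.2403, w=(2.6246−(-9.004))/1.2174=9.5522
k=3: b·v=0.741×(-1.841)=-1.3642; √(2b)=1.2174; u=(-1.3642+(-34.677))/1.2174=-29.6057, w=(-1.3642−(-34.677))/1.2174=27.3645
k=4: b·v=0.741×(-1.661)=-1.2308; √(2b)=1.2174; u=(-1.2308+(-24.161))/1.2174=-20.8578, w=(-1.2308−(-24.161))/1.2174=18.8358

0: u=21.5167 w=-18.7618
1: u=-24.5073 w=23.8657
2: u=-5.2403 w=9.5522
3: u=-29.6057 w=27.3645
4: u=-20.8578 w=18.8358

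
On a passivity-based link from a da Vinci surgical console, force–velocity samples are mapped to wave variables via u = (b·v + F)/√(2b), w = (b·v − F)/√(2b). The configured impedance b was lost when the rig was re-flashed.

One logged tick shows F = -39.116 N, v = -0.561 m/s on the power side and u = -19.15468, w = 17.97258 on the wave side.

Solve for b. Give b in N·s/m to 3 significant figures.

u + w = -1.1821;  u + w = √(2b)·v, so √(2b) = -1.1821/(-0.561) = 2.1071.
b = (√(2b))²/2 = 4.4400/2 = 2.2200.
(Check via u − w = 2F/√(2b): u − w = -37.1273, 2F/√(2b) = -37.1273.)

b = 2.22 N·s/m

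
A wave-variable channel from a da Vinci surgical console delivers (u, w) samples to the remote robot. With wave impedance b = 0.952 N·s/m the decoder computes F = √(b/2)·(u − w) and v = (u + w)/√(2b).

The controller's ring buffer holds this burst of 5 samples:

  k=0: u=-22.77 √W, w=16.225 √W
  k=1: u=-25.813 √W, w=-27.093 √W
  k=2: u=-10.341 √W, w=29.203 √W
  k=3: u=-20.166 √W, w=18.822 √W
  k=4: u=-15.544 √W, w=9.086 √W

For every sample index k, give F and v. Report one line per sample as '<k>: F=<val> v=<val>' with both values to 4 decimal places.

k=0: u−w=-38.9950, u+w=-6.5450; √(b/2)=0.6899, √(2b)=1.3799; F=0.6899×(-38.995)=-26.9037, v=-6.5450/1.3799=-4.7433
k=1: u−w=1.2800, u+w=-52.9060; √(b/2)=0.6899, √(2b)=1.3799; F=0.6899×1.28=0.8831, v=-52.9060/1.3799=-38.3417
k=2: u−w=-39.5440, u+w=18.8620; √(b/2)=0.6899, √(2b)=1.3799; F=0.6899×(-39.544)=-27.2825, v=18.8620/1.3799=13.6696
k=3: u−w=-38.9880, u+w=-1.3440; √(b/2)=0.6899, √(2b)=1.3799; F=0.6899×(-38.988)=-26.8989, v=-1.3440/1.3799=-0.9740
k=4: u−w=-24.6300, u+w=-6.4580; √(b/2)=0.6899, √(2b)=1.3799; F=0.6899×(-24.63)=-16.9929, v=-6.4580/1.3799=-4.6802

0: F=-26.9037 v=-4.7433
1: F=0.8831 v=-38.3417
2: F=-27.2825 v=13.6696
3: F=-26.8989 v=-0.9740
4: F=-16.9929 v=-4.6802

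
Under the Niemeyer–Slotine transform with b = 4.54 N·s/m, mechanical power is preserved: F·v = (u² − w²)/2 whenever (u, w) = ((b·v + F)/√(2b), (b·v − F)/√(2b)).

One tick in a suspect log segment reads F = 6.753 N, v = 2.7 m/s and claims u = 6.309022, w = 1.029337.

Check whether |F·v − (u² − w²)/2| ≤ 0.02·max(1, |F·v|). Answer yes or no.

no

F·v = 6.753×2.7 = 18.233100 W.
(u² − w²)/2 = (39.803759 − 1.059535)/2 = 19.372112 W.
|Δ| = 1.139012;  2% of max(1, |F·v|) = 0.364662.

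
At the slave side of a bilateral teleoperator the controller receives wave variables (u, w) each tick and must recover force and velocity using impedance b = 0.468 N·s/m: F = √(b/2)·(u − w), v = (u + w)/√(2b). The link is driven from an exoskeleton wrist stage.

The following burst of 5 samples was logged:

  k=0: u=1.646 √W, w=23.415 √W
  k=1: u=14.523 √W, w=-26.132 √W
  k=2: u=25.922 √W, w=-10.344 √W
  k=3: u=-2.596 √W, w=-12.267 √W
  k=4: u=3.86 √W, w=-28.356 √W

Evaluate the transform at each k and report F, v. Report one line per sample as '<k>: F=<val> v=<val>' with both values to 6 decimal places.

0: F=-10.530437 v=25.903621
1: F=19.666265 v=-11.999327
2: F=17.543150 v=16.101776
3: F=4.678206 v=-15.362736
4: F=15.584022 v=-25.319624

k=0: u−w=-21.769000, u+w=25.061000; √(b/2)=0.483735, √(2b)=0.967471; F=0.483735×(-21.769)=-10.530437, v=25.061000/0.967471=25.903621
k=1: u−w=40.655000, u+w=-11.609000; √(b/2)=0.483735, √(2b)=0.967471; F=0.483735×40.655=19.666265, v=-11.609000/0.967471=-11.999327
k=2: u−w=36.266000, u+w=15.578000; √(b/2)=0.483735, √(2b)=0.967471; F=0.483735×36.266=17.543150, v=15.578000/0.967471=16.101776
k=3: u−w=9.671000, u+w=-14.863000; √(b/2)=0.483735, √(2b)=0.967471; F=0.483735×9.671=4.678206, v=-14.863000/0.967471=-15.362736
k=4: u−w=32.216000, u+w=-24.496000; √(b/2)=0.483735, √(2b)=0.967471; F=0.483735×32.216=15.584022, v=-24.496000/0.967471=-25.319624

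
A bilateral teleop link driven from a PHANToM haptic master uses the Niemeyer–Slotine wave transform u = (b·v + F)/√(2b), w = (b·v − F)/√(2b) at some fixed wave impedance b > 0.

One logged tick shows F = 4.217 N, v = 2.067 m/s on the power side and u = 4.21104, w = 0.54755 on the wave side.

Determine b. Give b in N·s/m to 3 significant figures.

b = 2.65 N·s/m

u + w = 4.75859;  u + w = √(2b)·v, so √(2b) = 4.75859/2.067 = 2.30217.
b = (√(2b))²/2 = 5.30000/2 = 2.65000.
(Check via u − w = 2F/√(2b): u − w = 3.66349, 2F/√(2b) = 3.66350.)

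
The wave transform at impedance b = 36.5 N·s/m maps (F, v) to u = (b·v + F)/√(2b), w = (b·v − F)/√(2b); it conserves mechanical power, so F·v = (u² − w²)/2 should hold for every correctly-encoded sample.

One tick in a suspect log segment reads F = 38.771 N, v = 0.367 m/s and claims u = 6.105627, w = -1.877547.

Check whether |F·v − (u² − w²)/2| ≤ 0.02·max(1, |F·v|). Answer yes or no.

F·v = 38.771×0.367 = 14.228957 W.
(u² − w²)/2 = (37.278681 − 3.525183)/2 = 16.876749 W.
|Δ| = 2.647792;  2% of max(1, |F·v|) = 0.284579.

no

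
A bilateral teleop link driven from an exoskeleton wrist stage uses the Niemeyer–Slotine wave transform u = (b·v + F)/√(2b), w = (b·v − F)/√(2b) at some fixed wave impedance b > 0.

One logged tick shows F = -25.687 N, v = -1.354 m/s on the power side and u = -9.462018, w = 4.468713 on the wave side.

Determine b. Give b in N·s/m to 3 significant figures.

u + w = -4.993305;  u + w = √(2b)·v, so √(2b) = -4.993305/(-1.354) = 3.687818.
b = (√(2b))²/2 = 13.599998/2 = 6.799999.
(Check via u − w = 2F/√(2b): u − w = -13.930731, 2F/√(2b) = -13.930732.)

b = 6.8 N·s/m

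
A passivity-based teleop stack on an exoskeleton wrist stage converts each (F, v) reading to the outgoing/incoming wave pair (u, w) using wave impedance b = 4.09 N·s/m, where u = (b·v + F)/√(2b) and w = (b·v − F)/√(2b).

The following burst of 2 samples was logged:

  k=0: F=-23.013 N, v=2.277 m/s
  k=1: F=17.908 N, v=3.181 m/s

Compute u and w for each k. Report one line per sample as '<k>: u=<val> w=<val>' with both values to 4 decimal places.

0: u=-4.7901 w=11.3025
1: u=10.8103 w=-1.7124

k=0: b·v=4.09×2.277=9.3129; √(2b)=2.8601; u=(9.3129+(-23.013))/2.8601=-4.7901, w=(9.3129−(-23.013))/2.8601=11.3025
k=1: b·v=4.09×3.181=13.0103; √(2b)=2.8601; u=(13.0103+17.908)/2.8601=10.8103, w=(13.0103−17.908)/2.8601=-1.7124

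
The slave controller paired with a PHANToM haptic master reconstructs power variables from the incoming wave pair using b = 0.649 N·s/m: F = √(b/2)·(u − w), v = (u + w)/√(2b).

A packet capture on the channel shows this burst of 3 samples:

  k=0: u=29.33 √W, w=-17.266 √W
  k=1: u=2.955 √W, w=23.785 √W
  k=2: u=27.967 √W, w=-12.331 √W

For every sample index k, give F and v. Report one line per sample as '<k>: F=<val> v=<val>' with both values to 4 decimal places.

k=0: u−w=46.5960, u+w=12.0640; √(b/2)=0.5696, √(2b)=1.1393; F=0.5696×46.596=26.5434, v=12.0640/1.1393=10.5890
k=1: u−w=-20.8300, u+w=26.7400; √(b/2)=0.5696, √(2b)=1.1393; F=0.5696×(-20.83)=-11.8658, v=26.7400/1.1393=23.4706
k=2: u−w=40.2980, u+w=15.6360; √(b/2)=0.5696, √(2b)=1.1393; F=0.5696×40.298=22.9557, v=15.6360/1.1393=13.7242

0: F=26.5434 v=10.5890
1: F=-11.8658 v=23.4706
2: F=22.9557 v=13.7242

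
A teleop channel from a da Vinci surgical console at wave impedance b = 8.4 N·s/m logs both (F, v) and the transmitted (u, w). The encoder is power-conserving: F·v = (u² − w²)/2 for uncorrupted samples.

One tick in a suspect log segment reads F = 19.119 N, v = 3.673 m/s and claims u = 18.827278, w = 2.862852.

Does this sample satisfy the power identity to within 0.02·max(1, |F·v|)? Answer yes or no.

F·v = 19.119×3.673 = 70.224087 W.
(u² − w²)/2 = (354.466397 − 8.195922)/2 = 173.135238 W.
|Δ| = 102.911151;  2% of max(1, |F·v|) = 1.404482.

no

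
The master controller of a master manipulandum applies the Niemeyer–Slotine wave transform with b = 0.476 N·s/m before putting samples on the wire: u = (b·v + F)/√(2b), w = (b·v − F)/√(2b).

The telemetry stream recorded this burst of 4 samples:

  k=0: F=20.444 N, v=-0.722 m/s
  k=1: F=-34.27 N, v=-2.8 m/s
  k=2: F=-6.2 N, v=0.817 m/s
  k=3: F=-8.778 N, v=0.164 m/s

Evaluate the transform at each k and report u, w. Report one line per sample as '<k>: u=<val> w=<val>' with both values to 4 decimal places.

0: u=20.6008 w=-21.3053
1: u=-36.4893 w=33.7573
2: u=-5.9558 w=6.7530
3: u=-8.9166 w=9.0766

k=0: b·v=0.476×(-0.722)=-0.3437; √(2b)=0.9757; u=(-0.3437+20.444)/0.9757=20.6008, w=(-0.3437−20.444)/0.9757=-21.3053
k=1: b·v=0.476×(-2.8)=-1.3328; √(2b)=0.9757; u=(-1.3328+(-34.27))/0.9757=-36.4893, w=(-1.3328−(-34.27))/0.9757=33.7573
k=2: b·v=0.476×0.817=0.3889; √(2b)=0.9757; u=(0.3889+(-6.2))/0.9757=-5.9558, w=(0.3889−(-6.2))/0.9757=6.7530
k=3: b·v=0.476×0.164=0.0781; √(2b)=0.9757; u=(0.0781+(-8.778))/0.9757=-8.9166, w=(0.0781−(-8.778))/0.9757=9.0766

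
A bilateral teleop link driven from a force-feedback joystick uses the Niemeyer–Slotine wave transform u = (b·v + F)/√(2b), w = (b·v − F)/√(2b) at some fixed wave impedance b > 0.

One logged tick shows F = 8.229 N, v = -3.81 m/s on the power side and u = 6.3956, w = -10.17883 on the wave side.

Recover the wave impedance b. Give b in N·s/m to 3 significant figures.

u + w = -3.78323;  u + w = √(2b)·v, so √(2b) = -3.78323/(-3.81) = 0.99297.
b = (√(2b))²/2 = 0.98600/2 = 0.49300.
(Check via u − w = 2F/√(2b): u − w = 16.57443, 2F/√(2b) = 16.57446.)

b = 0.493 N·s/m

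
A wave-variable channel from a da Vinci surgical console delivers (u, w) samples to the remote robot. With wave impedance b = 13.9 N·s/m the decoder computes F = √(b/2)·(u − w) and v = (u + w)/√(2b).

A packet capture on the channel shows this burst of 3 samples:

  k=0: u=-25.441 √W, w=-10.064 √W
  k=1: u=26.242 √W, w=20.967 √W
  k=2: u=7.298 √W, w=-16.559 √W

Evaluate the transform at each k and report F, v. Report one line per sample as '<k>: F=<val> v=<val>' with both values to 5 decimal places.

0: F=-40.53816 v=-6.73391
1: F=13.90640 v=8.95370
2: F=62.89386 v=-1.75645

k=0: u−w=-15.37700, u+w=-35.50500; √(b/2)=2.63629, √(2b)=5.27257; F=2.63629×(-15.377)=-40.53816, v=-35.50500/5.27257=-6.73391
k=1: u−w=5.27500, u+w=47.20900; √(b/2)=2.63629, √(2b)=5.27257; F=2.63629×5.275=13.90640, v=47.20900/5.27257=8.95370
k=2: u−w=23.85700, u+w=-9.26100; √(b/2)=2.63629, √(2b)=5.27257; F=2.63629×23.857=62.89386, v=-9.26100/5.27257=-1.75645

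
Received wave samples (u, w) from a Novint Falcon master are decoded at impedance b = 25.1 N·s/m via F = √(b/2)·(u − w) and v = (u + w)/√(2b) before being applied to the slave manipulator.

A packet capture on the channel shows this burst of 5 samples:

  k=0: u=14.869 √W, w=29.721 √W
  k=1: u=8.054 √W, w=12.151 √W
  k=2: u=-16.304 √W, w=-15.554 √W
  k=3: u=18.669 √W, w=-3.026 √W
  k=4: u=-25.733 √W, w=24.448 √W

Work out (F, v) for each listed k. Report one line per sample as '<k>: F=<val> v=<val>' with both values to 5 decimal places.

k=0: u−w=-14.85200, u+w=44.59000; √(b/2)=3.54260, √(2b)=7.08520; F=3.54260×(-14.852)=-52.61466, v=44.59000/7.08520=6.29340
k=1: u−w=-4.09700, u+w=20.20500; √(b/2)=3.54260, √(2b)=7.08520; F=3.54260×(-4.097)=-14.51402, v=20.20500/7.08520=2.85172
k=2: u−w=-0.75000, u+w=-31.85800; √(b/2)=3.54260, √(2b)=7.08520; F=3.54260×(-0.75)=-2.65695, v=-31.85800/7.08520=-4.49642
k=3: u−w=21.69500, u+w=15.64300; √(b/2)=3.54260, √(2b)=7.08520; F=3.54260×21.695=76.85666, v=15.64300/7.08520=2.20784
k=4: u−w=-50.18100, u+w=-1.28500; √(b/2)=3.54260, √(2b)=7.08520; F=3.54260×(-50.181)=-177.77111, v=-1.28500/7.08520=-0.18136

0: F=-52.61466 v=6.29340
1: F=-14.51402 v=2.85172
2: F=-2.65695 v=-4.49642
3: F=76.85666 v=2.20784
4: F=-177.77111 v=-0.18136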